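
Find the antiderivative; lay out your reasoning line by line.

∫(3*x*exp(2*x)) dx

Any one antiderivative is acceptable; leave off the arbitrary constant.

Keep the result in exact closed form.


Step 1. Integrate ∫(3*x*exp(2*x)) dx by parts with u = x, dv = (3*exp(2*x)) dx, so v = 3*exp(2*x)/2: now 3*x*exp(2*x)/2 + ∫(-3*exp(2*x)/2) dx.
Step 2. Evaluate the standard form: now 3*x*exp(2*x)/2 - 3*exp(2*x)/4.
Answer: 3*x*exp(2*x)/2 - 3*exp(2*x)/4.


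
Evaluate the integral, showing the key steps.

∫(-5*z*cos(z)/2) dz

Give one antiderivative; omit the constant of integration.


Step 1. Integrate ∫(-5*z*cos(z)/2) dz by parts with u = z, dv = (-5*cos(z)/2) dz, so v = -5*sin(z)/2: now -5*z*sin(z)/2 + ∫(5*sin(z)/2) dz.
Step 2. Evaluate the standard form: now -5*z*sin(z)/2 - 5*cos(z)/2.
Answer: -5*z*sin(z)/2 - 5*cos(z)/2.


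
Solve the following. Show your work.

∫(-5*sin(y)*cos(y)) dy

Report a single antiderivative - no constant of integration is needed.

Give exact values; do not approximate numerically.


Step 1. Substitute u = sin(y), turning ∫(-5*sin(y)*cos(y)) dy into ∫(-5*u) du: now ∫(-5*u) du.
Step 2. Evaluate the standard form: now -5*u**2/2.
Step 3. Substitute back u = sin(y): now -5*sin(y)**2/2.
Answer: -5*sin(y)**2/2.


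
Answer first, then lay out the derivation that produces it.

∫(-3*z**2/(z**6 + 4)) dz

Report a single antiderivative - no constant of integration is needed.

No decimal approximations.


The answer is -atan(z**3/2)/2.
Step 1. Substitute u = z**3, turning ∫(-3*z**2/(z**6 + 4)) dz into ∫(-1/(u**2 + 4)) du: now ∫(-1/(u**2 + 4)) du.
Step 2. Evaluate the standard form: now -atan(u/2)/2.
Step 3. Substitute back u = z**3: now -atan(z**3/2)/2.
Answer: -atan(z**3/2)/2.


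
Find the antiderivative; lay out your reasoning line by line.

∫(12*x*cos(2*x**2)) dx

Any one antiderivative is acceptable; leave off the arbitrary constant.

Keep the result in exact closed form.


Step 1. Substitute u = x**2, turning ∫(12*x*cos(2*x**2)) dx into ∫(6*cos(2*u)) du: now ∫(6*cos(2*u)) du.
Step 2. Evaluate the standard form: now 3*sin(2*u).
Step 3. Substitute back u = x**2: now 3*sin(2*x**2).
Answer: 3*sin(2*x**2).


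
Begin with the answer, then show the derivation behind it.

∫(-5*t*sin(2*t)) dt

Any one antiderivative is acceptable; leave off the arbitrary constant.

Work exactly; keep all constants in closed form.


The answer is 5*t*cos(2*t)/2 - 5*sin(2*t)/4.
Step 1. Integrate ∫(-5*t*sin(2*t)) dt by parts with u = t, dv = (-5*sin(2*t)) dt, so v = 5*cos(2*t)/2: now 5*t*cos(2*t)/2 + ∫(-5*cos(2*t)/2) dt.
Step 2. Evaluate the standard form: now 5*t*cos(2*t)/2 - 5*sin(2*t)/4.
Answer: 5*t*cos(2*t)/2 - 5*sin(2*t)/4.


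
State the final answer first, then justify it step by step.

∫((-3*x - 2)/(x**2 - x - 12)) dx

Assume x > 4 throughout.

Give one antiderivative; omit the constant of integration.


The answer is -2*log(x - 4) - log(x + 3).
Step 1. Decompose ∫((-3*x - 2)/(x**2 - x - 12)) dx by partial fractions, (-3*x - 2)/(x**2 - x - 12) = -1/(x + 3) - 2/(x - 4): now ∫(-2/(x - 4)) dx + ∫(-1/(x + 3)) dx.
Step 2. Evaluate the standard form [assuming x > 4]: now -2*log(x - 4) + ∫(-1/(x + 3)) dx.
Step 3. Evaluate the standard form [assuming x > -3]: now -2*log(x - 4) - log(x + 3).
Answer: -2*log(x - 4) - log(x + 3).


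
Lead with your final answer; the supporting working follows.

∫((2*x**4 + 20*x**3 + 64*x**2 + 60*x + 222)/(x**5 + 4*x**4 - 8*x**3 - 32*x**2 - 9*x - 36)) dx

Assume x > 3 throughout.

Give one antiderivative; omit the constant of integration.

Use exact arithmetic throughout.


The answer is 4*log(x - 3) - 4*log(x + 3) + 2*log(x + 4) - 4*atan(x).
Step 1. Decompose ∫((2*x**4 + 20*x**3 + 64*x**2 + 60*x + 222)/(x**5 + 4*x**4 - 8*x**3 - 32*x**2 - 9*x - 36)) dx by partial fractions, (2*x**4 + 20*x**3 + 64*x**2 + 60*x + 222)/(x**5 + 4*x**4 - 8*x**3 - 32*x**2 - 9*x - 36) = -4/(x**2 + 1) + 2/(x + 4) - 4/(x + 3) + 4/(x - 3): now ∫(4/(x - 3)) dx + ∫(-4/(x + 3)) dx + ∫(2/(x + 4)) dx + ∫(-4/(x**2 + 1)) dx.
Step 2. Evaluate the standard form [assuming x > -4]: now 2*log(x + 4) + ∫(4/(x - 3)) dx + ∫(-4/(x + 3)) dx + ∫(-4/(x**2 + 1)) dx.
Step 3. Evaluate the standard form [assuming x > 3]: now 4*log(x - 3) + 2*log(x + 4) + ∫(-4/(x + 3)) dx + ∫(-4/(x**2 + 1)) dx.
Step 4. Evaluate the standard form [assuming x > -3]: now 4*log(x - 3) - 4*log(x + 3) + 2*log(x + 4) + ∫(-4/(x**2 + 1)) dx.
Step 5. Evaluate the standard form: now 4*log(x - 3) - 4*log(x + 3) + 2*log(x + 4) - 4*atan(x).
Answer: 4*log(x - 3) - 4*log(x + 3) + 2*log(x + 4) - 4*atan(x).


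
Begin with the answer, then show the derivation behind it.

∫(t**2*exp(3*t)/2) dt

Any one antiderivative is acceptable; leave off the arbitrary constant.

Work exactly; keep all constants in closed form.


The answer is t**2*exp(3*t)/6 - t*exp(3*t)/9 + exp(3*t)/27.
Step 1. Integrate ∫(t**2*exp(3*t)/2) dt by parts with u = t**2, dv = (exp(3*t)/2) dt, so v = exp(3*t)/6: now t**2*exp(3*t)/6 + ∫(-t*exp(3*t)/3) dt.
Step 2. Integrate ∫(-t*exp(3*t)/3) dt by parts with u = t, dv = (-exp(3*t)/3) dt, so v = -exp(3*t)/9: now t**2*exp(3*t)/6 - t*exp(3*t)/9 + ∫(exp(3*t)/9) dt.
Step 3. Evaluate the standard form: now t**2*exp(3*t)/6 - t*exp(3*t)/9 + exp(3*t)/27.
Answer: t**2*exp(3*t)/6 - t*exp(3*t)/9 + exp(3*t)/27.


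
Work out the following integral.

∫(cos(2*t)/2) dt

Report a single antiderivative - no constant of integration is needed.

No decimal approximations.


Answer: sin(2*t)/4.


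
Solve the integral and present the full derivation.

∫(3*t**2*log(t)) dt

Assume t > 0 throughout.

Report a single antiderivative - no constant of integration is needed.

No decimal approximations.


Step 1. Integrate ∫(3*t**2*log(t)) dt by parts with u = log(t), dv = (3*t**2) dt, so v = t**3 [assuming t > 0]: now t**3*log(t) + ∫(-t**2) dt.
Step 2. Evaluate the standard form: now t**3*log(t) - t**3/3.
Answer: t**3*log(t) - t**3/3.


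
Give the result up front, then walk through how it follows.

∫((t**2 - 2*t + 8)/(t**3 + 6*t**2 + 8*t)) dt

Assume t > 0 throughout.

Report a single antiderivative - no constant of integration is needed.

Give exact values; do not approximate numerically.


The answer is log(t) - 4*log(t + 2) + 4*log(t + 4).
Step 1. Decompose ∫((t**2 - 2*t + 8)/(t**3 + 6*t**2 + 8*t)) dt by partial fractions, (t**2 - 2*t + 8)/(t**3 + 6*t**2 + 8*t) = 4/(t + 4) - 4/(t + 2) + 1/t: now ∫(1/t) dt + ∫(-4/(t + 2)) dt + ∫(4/(t + 4)) dt.
Step 2. Evaluate the standard form [assuming t > -4]: now 4*log(t + 4) + ∫(1/t) dt + ∫(-4/(t + 2)) dt.
Step 3. Evaluate the standard form [assuming t > -2]: now -4*log(t + 2) + 4*log(t + 4) + ∫(1/t) dt.
Step 4. Evaluate the standard form [assuming t > 0]: now log(t) - 4*log(t + 2) + 4*log(t + 4).
Answer: log(t) - 4*log(t + 2) + 4*log(t + 4).


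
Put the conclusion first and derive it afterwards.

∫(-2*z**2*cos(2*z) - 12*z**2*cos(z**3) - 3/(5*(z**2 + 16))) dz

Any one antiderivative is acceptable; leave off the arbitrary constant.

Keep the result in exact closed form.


The answer is -z**2*sin(2*z) - z*cos(2*z) + sin(2*z)/2 - 4*sin(z**3) - 3*atan(z/4)/20.
Step 1. Rewrite: now ∫(-2*z**2*cos(2*z)) dz + ∫(-12*z**2*cos(z**3)) dz + ∫(-3/(5*(z**2 + 16))) dz.
Step 2. Evaluate the standard form: now -3*atan(z/4)/20 + ∫(-2*z**2*cos(2*z)) dz + ∫(-12*z**2*cos(z**3)) dz.
Step 3. Integrate ∫(-2*z**2*cos(2*z)) dz by parts with u = z**2, dv = (-2*cos(2*z)) dz, so v = -sin(2*z): now -z**2*sin(2*z) - 3*atan(z/4)/20 + ∫(2*z*sin(2*z)) dz + ∫(-12*z**2*cos(z**3)) dz.
Step 4. Integrate ∫(2*z*sin(2*z)) dz by parts with u = z, dv = (2*sin(2*z)) dz, so v = -cos(2*z): now -z**2*sin(2*z) - z*cos(2*z) - 3*atan(z/4)/20 + ∫(-12*z**2*cos(z**3)) dz + ∫(cos(2*z)) dz.
Step 5. Evaluate the standard form: now -z**2*sin(2*z) - z*cos(2*z) + sin(2*z)/2 - 3*atan(z/4)/20 + ∫(-12*z**2*cos(z**3)) dz.
Step 6. Substitute u = z**3, turning ∫(-12*z**2*cos(z**3)) dz into ∫(-4*cos(u)) du: now -z**2*sin(2*z) - z*cos(2*z) + sin(2*z)/2 - 3*atan(z/4)/20 + ∫(-4*cos(u)) du.
Step 7. Evaluate the standard form: now -z**2*sin(2*z) - z*cos(2*z) - 4*sin(u) + sin(2*z)/2 - 3*atan(z/4)/20.
Step 8. Substitute back u = z**3: now -z**2*sin(2*z) - z*cos(2*z) + sin(2*z)/2 - 4*sin(z**3) - 3*atan(z/4)/20.
Answer: -z**2*sin(2*z) - z*cos(2*z) + sin(2*z)/2 - 4*sin(z**3) - 3*atan(z/4)/20.


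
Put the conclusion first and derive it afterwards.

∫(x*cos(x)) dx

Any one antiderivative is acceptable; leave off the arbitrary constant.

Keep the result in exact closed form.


The answer is x*sin(x) + cos(x).
Step 1. Integrate ∫(x*cos(x)) dx by parts with u = x, dv = (cos(x)) dx, so v = sin(x): now x*sin(x) + ∫(-sin(x)) dx.
Step 2. Evaluate the standard form: now x*sin(x) + cos(x).
Answer: x*sin(x) + cos(x).


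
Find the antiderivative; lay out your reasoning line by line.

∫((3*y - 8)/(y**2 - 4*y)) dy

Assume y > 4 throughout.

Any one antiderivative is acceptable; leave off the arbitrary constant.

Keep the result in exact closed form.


Step 1. Decompose ∫((3*y - 8)/(y**2 - 4*y)) dy by partial fractions, (3*y - 8)/(y**2 - 4*y) = 1/(y - 4) + 2/y: now ∫(2/y) dy + ∫(1/(y - 4)) dy.
Step 2. Evaluate the standard form [assuming y > 4]: now log(y - 4) + ∫(2/y) dy.
Step 3. Evaluate the standard form [assuming y > 0]: now 2*log(y) + log(y - 4).
Answer: 2*log(y) + log(y - 4).


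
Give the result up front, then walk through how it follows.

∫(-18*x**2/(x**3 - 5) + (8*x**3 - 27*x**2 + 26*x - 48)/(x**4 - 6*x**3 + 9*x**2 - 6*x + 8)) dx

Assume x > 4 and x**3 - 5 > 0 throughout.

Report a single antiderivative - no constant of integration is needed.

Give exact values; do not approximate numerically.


The answer is 4*log(x - 4) + 4*log(x - 2) - 6*log(x**3 - 5) - 3*atan(x).
Step 1. Rewrite: now ∫(-18*x**2/(x**3 - 5)) dx + ∫((8*x**3 - 27*x**2 + 26*x - 48)/(x**4 - 6*x**3 + 9*x**2 - 6*x + 8)) dx.
Step 2. Substitute u = x**3 - 5, turning ∫(-18*x**2/(x**3 - 5)) dx into ∫(-6/u) du: now ∫(-6/u) du + ∫((8*x**3 - 27*x**2 + 26*x - 48)/(x**4 - 6*x**3 + 9*x**2 - 6*x + 8)) dx.
Step 3. Evaluate the standard form [assuming u > 0]: now -6*log(u) + ∫((8*x**3 - 27*x**2 + 26*x - 48)/(x**4 - 6*x**3 + 9*x**2 - 6*x + 8)) dx.
Step 4. Substitute back u = x**3 - 5: now -6*log(x**3 - 5) + ∫((8*x**3 - 27*x**2 + 26*x - 48)/(x**4 - 6*x**3 + 9*x**2 - 6*x + 8)) dx.
Step 5. Decompose ∫((8*x**3 - 27*x**2 + 26*x - 48)/(x**4 - 6*x**3 + 9*x**2 - 6*x + 8)) dx by partial fractions, (8*x**3 - 27*x**2 + 26*x - 48)/(x**4 - 6*x**3 + 9*x**2 - 6*x + 8) = -3/(x**2 + 1) + 4/(x - 2) + 4/(x - 4): now -6*log(x**3 - 5) + ∫(4/(x - 4)) dx + ∫(4/(x - 2)) dx + ∫(-3/(x**2 + 1)) dx.
Step 6. Evaluate the standard form [assuming x > 2]: now 4*log(x - 2) - 6*log(x**3 - 5) + ∫(4/(x - 4)) dx + ∫(-3/(x**2 + 1)) dx.
Step 7. Evaluate the standard form [assuming x > 4]: now 4*log(x - 4) + 4*log(x - 2) - 6*log(x**3 - 5) + ∫(-3/(x**2 + 1)) dx.
Step 8. Evaluate the standard form: now 4*log(x - 4) + 4*log(x - 2) - 6*log(x**3 - 5) - 3*atan(x).
Answer: 4*log(x - 4) + 4*log(x - 2) - 6*log(x**3 - 5) - 3*atan(x).


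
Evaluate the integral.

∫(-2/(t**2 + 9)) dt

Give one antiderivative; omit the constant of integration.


Answer: -2*atan(t/3)/3.


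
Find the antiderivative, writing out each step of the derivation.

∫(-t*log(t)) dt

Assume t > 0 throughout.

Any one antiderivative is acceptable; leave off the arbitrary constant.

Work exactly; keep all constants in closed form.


Step 1. Integrate ∫(-t*log(t)) dt by parts with u = log(t), dv = (-t) dt, so v = -t**2/2 [assuming t > 0]: now -t**2*log(t)/2 + ∫(t/2) dt.
Step 2. Evaluate the standard form: now -t**2*log(t)/2 + t**2/4.
Answer: -t**2*log(t)/2 + t**2/4.


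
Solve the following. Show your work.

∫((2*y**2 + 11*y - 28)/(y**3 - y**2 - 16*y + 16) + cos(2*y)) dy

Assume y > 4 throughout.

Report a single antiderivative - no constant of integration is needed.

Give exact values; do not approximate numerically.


Step 1. Rewrite: now ∫((2*y**2 + 11*y - 28)/(y**3 - y**2 - 16*y + 16)) dy + ∫(cos(2*y)) dy.
Step 2. Decompose ∫((2*y**2 + 11*y - 28)/(y**3 - y**2 - 16*y + 16)) dy by partial fractions, (2*y**2 + 11*y - 28)/(y**3 - y**2 - 16*y + 16) = -1/(y + 4) + 1/(y - 1) + 2/(y - 4): now ∫(2/(y - 4)) dy + ∫(1/(y - 1)) dy + ∫(-1/(y + 4)) dy + ∫(cos(2*y)) dy.
Step 3. Evaluate the standard form [assuming y > -4]: now -log(y + 4) + ∫(2/(y - 4)) dy + ∫(1/(y - 1)) dy + ∫(cos(2*y)) dy.
Step 4. Evaluate the standard form [assuming y > 1]: now log(y - 1) - log(y + 4) + ∫(2/(y - 4)) dy + ∫(cos(2*y)) dy.
Step 5. Evaluate the standard form [assuming y > 4]: now 2*log(y - 4) + log(y - 1) - log(y + 4) + ∫(cos(2*y)) dy.
Step 6. Evaluate the standard form: now 2*log(y - 4) + log(y - 1) - log(y + 4) + sin(2*y)/2.
Answer: 2*log(y - 4) + log(y - 1) - log(y + 4) + sin(2*y)/2.


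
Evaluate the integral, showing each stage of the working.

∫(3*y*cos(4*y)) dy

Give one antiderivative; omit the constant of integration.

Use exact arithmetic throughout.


Step 1. Integrate ∫(3*y*cos(4*y)) dy by parts with u = y, dv = (3*cos(4*y)) dy, so v = 3*sin(4*y)/4: now 3*y*sin(4*y)/4 + ∫(-3*sin(4*y)/4) dy.
Step 2. Evaluate the standard form: now 3*y*sin(4*y)/4 + 3*cos(4*y)/16.
Answer: 3*y*sin(4*y)/4 + 3*cos(4*y)/16.


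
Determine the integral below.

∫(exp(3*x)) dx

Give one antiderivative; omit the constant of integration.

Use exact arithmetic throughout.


Answer: exp(3*x)/3.


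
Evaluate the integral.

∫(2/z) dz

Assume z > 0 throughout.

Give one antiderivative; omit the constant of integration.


Answer: 2*log(z).


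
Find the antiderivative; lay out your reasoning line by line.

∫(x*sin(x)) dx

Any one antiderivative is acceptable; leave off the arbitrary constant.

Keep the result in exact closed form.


Step 1. Integrate ∫(x*sin(x)) dx by parts with u = x, dv = (sin(x)) dx, so v = -cos(x): now -x*cos(x) + ∫(cos(x)) dx.
Step 2. Evaluate the standard form: now -x*cos(x) + sin(x).
Answer: -x*cos(x) + sin(x).


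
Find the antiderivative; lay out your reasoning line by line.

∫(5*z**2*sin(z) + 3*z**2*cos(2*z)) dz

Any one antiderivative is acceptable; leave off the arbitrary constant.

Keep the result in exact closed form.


Step 1. Rewrite: now ∫(5*z**2*sin(z)) dz + ∫(3*z**2*cos(2*z)) dz.
Step 2. Integrate ∫(5*z**2*sin(z)) dz by parts with u = z**2, dv = (5*sin(z)) dz, so v = -5*cos(z): now -5*z**2*cos(z) + ∫(10*z*cos(z)) dz + ∫(3*z**2*cos(2*z)) dz.
Step 3. Integrate ∫(10*z*cos(z)) dz by parts with u = z, dv = (10*cos(z)) dz, so v = 10*sin(z): now -5*z**2*cos(z) + 10*z*sin(z) + ∫(3*z**2*cos(2*z)) dz + ∫(-10*sin(z)) dz.
Step 4. Evaluate the standard form: now -5*z**2*cos(z) + 10*z*sin(z) + 10*cos(z) + ∫(3*z**2*cos(2*z)) dz.
Step 5. Integrate ∫(3*z**2*cos(2*z)) dz by parts with u = z**2, dv = (3*cos(2*z)) dz, so v = 3*sin(2*z)/2: now 3*z**2*sin(2*z)/2 - 5*z**2*cos(z) + 10*z*sin(z) + 10*cos(z) + ∫(-3*z*sin(2*z)) dz.
Step 6. Integrate ∫(-3*z*sin(2*z)) dz by parts with u = z, dv = (-3*sin(2*z)) dz, so v = 3*cos(2*z)/2: now 3*z**2*sin(2*z)/2 - 5*z**2*cos(z) + 10*z*sin(z) + 3*z*cos(2*z)/2 + 10*cos(z) + ∫(-3*cos(2*z)/2) dz.
Step 7. Evaluate the standard form: now 3*z**2*sin(2*z)/2 - 5*z**2*cos(z) + 10*z*sin(z) + 3*z*cos(2*z)/2 - 3*sin(2*z)/4 + 10*cos(z).
Answer: 3*z**2*sin(2*z)/2 - 5*z**2*cos(z) + 10*z*sin(z) + 3*z*cos(2*z)/2 - 3*sin(2*z)/4 + 10*cos(z).


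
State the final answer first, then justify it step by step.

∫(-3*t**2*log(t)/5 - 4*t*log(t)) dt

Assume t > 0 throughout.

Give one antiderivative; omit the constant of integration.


The answer is -t**3*log(t)/5 + t**3/15 - 2*t**2*log(t) + t**2.
Step 1. Rewrite: now ∫(-4*t*log(t)) dt + ∫(-3*t**2*log(t)/5) dt.
Step 2. Integrate ∫(-3*t**2*log(t)/5) dt by parts with u = log(t), dv = (-3*t**2/5) dt, so v = -t**3/5 [assuming t > 0]: now -t**3*log(t)/5 + ∫(t**2/5) dt + ∫(-4*t*log(t)) dt.
Step 3. Evaluate the standard form: now -t**3*log(t)/5 + t**3/15 + ∫(-4*t*log(t)) dt.
Step 4. Integrate ∫(-4*t*log(t)) dt by parts with u = log(t), dv = (-4*t) dt, so v = -2*t**2 [assuming t > 0]: now -t**3*log(t)/5 + t**3/15 - 2*t**2*log(t) + ∫(2*t) dt.
Step 5. Evaluate the standard form: now -t**3*log(t)/5 + t**3/15 - 2*t**2*log(t) + t**2.
Answer: -t**3*log(t)/5 + t**3/15 - 2*t**2*log(t) + t**2.


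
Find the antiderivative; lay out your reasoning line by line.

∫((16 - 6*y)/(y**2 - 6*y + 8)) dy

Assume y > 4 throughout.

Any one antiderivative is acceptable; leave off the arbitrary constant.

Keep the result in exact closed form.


Step 1. Decompose ∫((16 - 6*y)/(y**2 - 6*y + 8)) dy by partial fractions, (16 - 6*y)/(y**2 - 6*y + 8) = -2/(y - 2) - 4/(y - 4): now ∫(-4/(y - 4)) dy + ∫(-2/(y - 2)) dy.
Step 2. Evaluate the standard form [assuming y > 2]: now -2*log(y - 2) + ∫(-4/(y - 4)) dy.
Step 3. Evaluate the standard form [assuming y > 4]: now -4*log(y - 4) - 2*log(y - 2).
Answer: -4*log(y - 4) - 2*log(y - 2).


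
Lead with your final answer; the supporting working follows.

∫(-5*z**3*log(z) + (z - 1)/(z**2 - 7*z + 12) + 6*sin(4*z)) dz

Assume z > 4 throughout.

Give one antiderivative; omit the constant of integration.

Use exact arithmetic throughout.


The answer is -5*z**4*log(z)/4 + 5*z**4/16 + 3*log(z - 4) - 2*log(z - 3) - 3*cos(4*z)/2.
Step 1. Rewrite: now ∫(-5*z**3*log(z)) dz + ∫((z - 1)/(z**2 - 7*z + 12)) dz + ∫(6*sin(4*z)) dz.
Step 2. Decompose ∫((z - 1)/(z**2 - 7*z + 12)) dz by partial fractions, (z - 1)/(z**2 - 7*z + 12) = -2/(z - 3) + 3/(z - 4): now ∫(-5*z**3*log(z)) dz + ∫(3/(z - 4)) dz + ∫(-2/(z - 3)) dz + ∫(6*sin(4*z)) dz.
Step 3. Evaluate the standard form [assuming z > 4]: now 3*log(z - 4) + ∫(-5*z**3*log(z)) dz + ∫(-2/(z - 3)) dz + ∫(6*sin(4*z)) dz.
Step 4. Evaluate the standard form [assuming z > 3]: now 3*log(z - 4) - 2*log(z - 3) + ∫(-5*z**3*log(z)) dz + ∫(6*sin(4*z)) dz.
Step 5. Integrate ∫(-5*z**3*log(z)) dz by parts with u = log(z), dv = (-5*z**3) dz, so v = -5*z**4/4 [assuming z > 0]: now -5*z**4*log(z)/4 + 3*log(z - 4) - 2*log(z - 3) + ∫(5*z**3/4) dz + ∫(6*sin(4*z)) dz.
Step 6. Evaluate the standard form: now -5*z**4*log(z)/4 + 5*z**4/16 + 3*log(z - 4) - 2*log(z - 3) + ∫(6*sin(4*z)) dz.
Step 7. Evaluate the standard form: now -5*z**4*log(z)/4 + 5*z**4/16 + 3*log(z - 4) - 2*log(z - 3) - 3*cos(4*z)/2.
Answer: -5*z**4*log(z)/4 + 5*z**4/16 + 3*log(z - 4) - 2*log(z - 3) - 3*cos(4*z)/2.


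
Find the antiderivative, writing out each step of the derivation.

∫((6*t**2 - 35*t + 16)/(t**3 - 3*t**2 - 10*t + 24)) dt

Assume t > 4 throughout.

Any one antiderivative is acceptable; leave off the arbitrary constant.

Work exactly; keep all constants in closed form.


Step 1. Decompose ∫((6*t**2 - 35*t + 16)/(t**3 - 3*t**2 - 10*t + 24)) dt by partial fractions, (6*t**2 - 35*t + 16)/(t**3 - 3*t**2 - 10*t + 24) = 5/(t + 3) + 3/(t - 2) - 2/(t - 4): now ∫(-2/(t - 4)) dt + ∫(3/(t - 2)) dt + ∫(5/(t + 3)) dt.
Step 2. Evaluate the standard form [assuming t > -3]: now 5*log(t + 3) + ∫(-2/(t - 4)) dt + ∫(3/(t - 2)) dt.
Step 3. Evaluate the standard form [assuming t > 2]: now 3*log(t - 2) + 5*log(t + 3) + ∫(-2/(t - 4)) dt.
Step 4. Evaluate the standard form [assuming t > 4]: now -2*log(t - 4) + 3*log(t - 2) + 5*log(t + 3).
Answer: -2*log(t - 4) + 3*log(t - 2) + 5*log(t + 3).


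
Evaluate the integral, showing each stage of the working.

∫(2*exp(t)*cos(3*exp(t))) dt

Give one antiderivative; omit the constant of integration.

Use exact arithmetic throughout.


Step 1. Substitute u = exp(t), turning ∫(2*exp(t)*cos(3*exp(t))) dt into ∫(2*cos(3*u)) du: now ∫(2*cos(3*u)) du.
Step 2. Evaluate the standard form: now 2*sin(3*u)/3.
Step 3. Substitute back u = exp(t): now 2*sin(3*exp(t))/3.
Answer: 2*sin(3*exp(t))/3.


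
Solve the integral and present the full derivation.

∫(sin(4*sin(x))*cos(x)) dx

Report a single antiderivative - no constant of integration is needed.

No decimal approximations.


Step 1. Substitute u = sin(x), turning ∫(sin(4*sin(x))*cos(x)) dx into ∫(sin(4*u)) du: now ∫(sin(4*u)) du.
Step 2. Evaluate the standard form: now -cos(4*u)/4.
Step 3. Substitute back u = sin(x): now -cos(4*sin(x))/4.
Answer: -cos(4*sin(x))/4.


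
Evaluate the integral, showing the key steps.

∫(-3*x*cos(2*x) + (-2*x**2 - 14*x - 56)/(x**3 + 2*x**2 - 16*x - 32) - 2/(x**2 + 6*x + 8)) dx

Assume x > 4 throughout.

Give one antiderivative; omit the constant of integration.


Step 1. Rewrite: now ∫(-3*x*cos(2*x)) dx + ∫((-2*x**2 - 14*x - 56)/(x**3 + 2*x**2 - 16*x - 32)) dx + ∫(-2/(x**2 + 6*x + 8)) dx.
Step 2. Decompose ∫((-2*x**2 - 14*x - 56)/(x**3 + 2*x**2 - 16*x - 32)) dx by partial fractions, (-2*x**2 - 14*x - 56)/(x**3 + 2*x**2 - 16*x - 32) = -2/(x + 4) + 3/(x + 2) - 3/(x - 4): now ∫(-3*x*cos(2*x)) dx + ∫(-3/(x - 4)) dx + ∫(3/(x + 2)) dx + ∫(-2/(x + 4)) dx + ∫(-2/(x**2 + 6*x + 8)) dx.
Step 3. Evaluate the standard form [assuming x > -2]: now 3*log(x + 2) + ∫(-3*x*cos(2*x)) dx + ∫(-3/(x - 4)) dx + ∫(-2/(x + 4)) dx + ∫(-2/(x**2 + 6*x + 8)) dx.
Step 4. Evaluate the standard form [assuming x > 4]: now -3*log(x - 4) + 3*log(x + 2) + ∫(-3*x*cos(2*x)) dx + ∫(-2/(x + 4)) dx + ∫(-2/(x**2 + 6*x + 8)) dx.
Step 5. Evaluate the standard form [assuming x > -4]: now -3*log(x - 4) + 3*log(x + 2) - 2*log(x + 4) + ∫(-3*x*cos(2*x)) dx + ∫(-2/(x**2 + 6*x + 8)) dx.
Step 6. Decompose ∫(-2/(x**2 + 6*x + 8)) dx by partial fractions, -2/(x**2 + 6*x + 8) = 1/(x + 4) - 1/(x + 2): now -3*log(x - 4) + 3*log(x + 2) - 2*log(x + 4) + ∫(-3*x*cos(2*x)) dx + ∫(-1/(x + 2)) dx + ∫(1/(x + 4)) dx.
Step 7. Evaluate the standard form [assuming x > -4]: now -3*log(x - 4) + 3*log(x + 2) - log(x + 4) + ∫(-3*x*cos(2*x)) dx + ∫(-1/(x + 2)) dx.
Step 8. Evaluate the standard form [assuming x > -2]: now -3*log(x - 4) + 2*log(x + 2) - log(x + 4) + ∫(-3*x*cos(2*x)) dx.
Step 9. Integrate ∫(-3*x*cos(2*x)) dx by parts with u = x, dv = (-3*cos(2*x)) dx, so v = -3*sin(2*x)/2: now -3*x*sin(2*x)/2 - 3*log(x - 4) + 2*log(x + 2) - log(x + 4) + ∫(3*sin(2*x)/2) dx.
Step 10. Evaluate the standard form: now -3*x*sin(2*x)/2 - 3*log(x - 4) + 2*log(x + 2) - log(x + 4) - 3*cos(2*x)/4.
Answer: -3*x*sin(2*x)/2 - 3*log(x - 4) + 2*log(x + 2) - log(x + 4) - 3*cos(2*x)/4.


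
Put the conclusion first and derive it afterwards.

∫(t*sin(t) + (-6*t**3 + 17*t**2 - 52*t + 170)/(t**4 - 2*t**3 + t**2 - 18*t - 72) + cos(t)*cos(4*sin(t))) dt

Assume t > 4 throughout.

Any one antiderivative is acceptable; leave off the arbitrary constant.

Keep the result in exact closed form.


The answer is -t*cos(t) - log(t - 4) - 5*log(t + 2) + sin(t) + sin(4*sin(t))/4 - atan(t/3)/3.
Step 1. Rewrite: now ∫(t*sin(t)) dt + ∫((-6*t**3 + 17*t**2 - 52*t + 170)/(t**4 - 2*t**3 + t**2 - 18*t - 72)) dt + ∫(cos(t)*cos(4*sin(t))) dt.
Step 2. Decompose ∫((-6*t**3 + 17*t**2 - 52*t + 170)/(t**4 - 2*t**3 + t**2 - 18*t - 72)) dt by partial fractions, (-6*t**3 + 17*t**2 - 52*t + 170)/(t**4 - 2*t**3 + t**2 - 18*t - 72) = -1/(t**2 + 9) - 5/(t + 2) - 1/(t - 4): now ∫(t*sin(t)) dt + ∫(cos(t)*cos(4*sin(t))) dt + ∫(-1/(t - 4)) dt + ∫(-5/(t + 2)) dt + ∫(-1/(t**2 + 9)) dt.
Step 3. Evaluate the standard form [assuming t > 4]: now -log(t - 4) + ∫(t*sin(t)) dt + ∫(cos(t)*cos(4*sin(t))) dt + ∫(-5/(t + 2)) dt + ∫(-1/(t**2 + 9)) dt.
Step 4. Evaluate the standard form [assuming t > -2]: now -log(t - 4) - 5*log(t + 2) + ∫(t*sin(t)) dt + ∫(cos(t)*cos(4*sin(t))) dt + ∫(-1/(t**2 + 9)) dt.
Step 5. Evaluate the standard form: now -log(t - 4) - 5*log(t + 2) - atan(t/3)/3 + ∫(t*sin(t)) dt + ∫(cos(t)*cos(4*sin(t))) dt.
Step 6. Substitute u = sin(t), turning ∫(cos(t)*cos(4*sin(t))) dt into ∫(cos(4*u)) du: now -log(t - 4) - 5*log(t + 2) - atan(t/3)/3 + ∫(t*sin(t)) dt + ∫(cos(4*u)) du.
Step 7. Evaluate the standard form: now -log(t - 4) - 5*log(t + 2) + sin(4*u)/4 - atan(t/3)/3 + ∫(t*sin(t)) dt.
Step 8. Substitute back u = sin(t): now -log(t - 4) - 5*log(t + 2) + sin(4*sin(t))/4 - atan(t/3)/3 + ∫(t*sin(t)) dt.
Step 9. Integrate ∫(t*sin(t)) dt by parts with u = t, dv = (sin(t)) dt, so v = -cos(t): now -t*cos(t) - log(t - 4) - 5*log(t + 2) + sin(4*sin(t))/4 - atan(t/3)/3 + ∫(cos(t)) dt.
Step 10. Evaluate the standard form: now -t*cos(t) - log(t - 4) - 5*log(t + 2) + sin(t) + sin(4*sin(t))/4 - atan(t/3)/3.
Answer: -t*cos(t) - log(t - 4) - 5*log(t + 2) + sin(t) + sin(4*sin(t))/4 - atan(t/3)/3.


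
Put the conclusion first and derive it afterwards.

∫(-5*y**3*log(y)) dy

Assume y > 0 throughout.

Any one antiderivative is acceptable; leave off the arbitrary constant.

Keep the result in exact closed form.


The answer is -5*y**4*log(y)/4 + 5*y**4/16.
Step 1. Integrate ∫(-5*y**3*log(y)) dy by parts with u = log(y), dv = (-5*y**3) dy, so v = -5*y**4/4 [assuming y > 0]: now -5*y**4*log(y)/4 + ∫(5*y**3/4) dy.
Step 2. Evaluate the standard form: now -5*y**4*log(y)/4 + 5*y**4/16.
Answer: -5*y**4*log(y)/4 + 5*y**4/16.


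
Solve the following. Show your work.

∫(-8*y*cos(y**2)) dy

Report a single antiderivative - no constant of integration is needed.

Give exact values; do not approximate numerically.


Step 1. Substitute u = y**2, turning ∫(-8*y*cos(y**2)) dy into ∫(-4*cos(u)) du: now ∫(-4*cos(u)) du.
Step 2. Evaluate the standard form: now -4*sin(u).
Step 3. Substitute back u = y**2: now -4*sin(y**2).
Answer: -4*sin(y**2).


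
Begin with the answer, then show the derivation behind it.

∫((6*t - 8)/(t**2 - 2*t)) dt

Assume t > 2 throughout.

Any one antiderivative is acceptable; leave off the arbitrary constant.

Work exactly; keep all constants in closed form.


The answer is 4*log(t) + 2*log(t - 2).
Step 1. Decompose ∫((6*t - 8)/(t**2 - 2*t)) dt by partial fractions, (6*t - 8)/(t**2 - 2*t) = 2/(t - 2) + 4/t: now ∫(4/t) dt + ∫(2/(t - 2)) dt.
Step 2. Evaluate the standard form [assuming t > 2]: now 2*log(t - 2) + ∫(4/t) dt.
Step 3. Evaluate the standard form [assuming t > 0]: now 4*log(t) + 2*log(t - 2).
Answer: 4*log(t) + 2*log(t - 2).


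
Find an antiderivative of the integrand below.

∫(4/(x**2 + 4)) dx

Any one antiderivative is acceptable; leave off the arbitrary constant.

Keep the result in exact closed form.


Answer: 2*atan(x/2).


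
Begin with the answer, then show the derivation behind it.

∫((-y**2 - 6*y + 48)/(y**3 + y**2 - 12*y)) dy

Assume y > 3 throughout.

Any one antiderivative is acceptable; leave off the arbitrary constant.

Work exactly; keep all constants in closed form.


The answer is -4*log(y) + log(y - 3) + 2*log(y + 4).
Step 1. Decompose ∫((-y**2 - 6*y + 48)/(y**3 + y**2 - 12*y)) dy by partial fractions, (-y**2 - 6*y + 48)/(y**3 + y**2 - 12*y) = 2/(y + 4) + 1/(y - 3) - 4/y: now ∫(-4/y) dy + ∫(1/(y - 3)) dy + ∫(2/(y + 4)) dy.
Step 2. Evaluate the standard form [assuming y > 3]: now log(y - 3) + ∫(-4/y) dy + ∫(2/(y + 4)) dy.
Step 3. Evaluate the standard form [assuming y > -4]: now log(y - 3) + 2*log(y + 4) + ∫(-4/y) dy.
Step 4. Evaluate the standard form [assuming y > 0]: now -4*log(y) + log(y - 3) + 2*log(y + 4).
Answer: -4*log(y) + log(y - 3) + 2*log(y + 4).


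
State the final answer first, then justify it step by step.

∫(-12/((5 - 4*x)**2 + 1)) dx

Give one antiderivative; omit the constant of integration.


The answer is -3*atan(4*x - 5).
Step 1. Substitute u = 5 - 4*x, turning ∫(-12/((5 - 4*x)**2 + 1)) dx into ∫(3/(u**2 + 1)) du: now ∫(3/(u**2 + 1)) du.
Step 2. Evaluate the standard form: now 3*atan(u).
Step 3. Substitute back u = 5 - 4*x: now -3*atan(4*x - 5).
Answer: -3*atan(4*x - 5).


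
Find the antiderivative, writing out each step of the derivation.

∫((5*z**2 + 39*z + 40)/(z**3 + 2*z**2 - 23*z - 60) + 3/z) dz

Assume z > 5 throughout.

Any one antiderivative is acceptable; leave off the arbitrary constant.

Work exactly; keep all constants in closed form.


Step 1. Rewrite: now ∫(3/z) dz + ∫((5*z**2 + 39*z + 40)/(z**3 + 2*z**2 - 23*z - 60)) dz.
Step 2. Decompose ∫((5*z**2 + 39*z + 40)/(z**3 + 2*z**2 - 23*z - 60)) dz by partial fractions, (5*z**2 + 39*z + 40)/(z**3 + 2*z**2 - 23*z - 60) = -4/(z + 4) + 4/(z + 3) + 5/(z - 5): now ∫(3/z) dz + ∫(5/(z - 5)) dz + ∫(4/(z + 3)) dz + ∫(-4/(z + 4)) dz.
Step 3. Evaluate the standard form [assuming z > -4]: now -4*log(z + 4) + ∫(3/z) dz + ∫(5/(z - 5)) dz + ∫(4/(z + 3)) dz.
Step 4. Evaluate the standard form [assuming z > -3]: now 4*log(z + 3) - 4*log(z + 4) + ∫(3/z) dz + ∫(5/(z - 5)) dz.
Step 5. Evaluate the standard form [assuming z > 5]: now 5*log(z - 5) + 4*log(z + 3) - 4*log(z + 4) + ∫(3/z) dz.
Step 6. Evaluate the standard form [assuming z > 0]: now 3*log(z) + 5*log(z - 5) + 4*log(z + 3) - 4*log(z + 4).
Answer: 3*log(z) + 5*log(z - 5) + 4*log(z + 3) - 4*log(z + 4).


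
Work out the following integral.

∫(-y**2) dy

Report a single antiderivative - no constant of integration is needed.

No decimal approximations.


Answer: -y**3/3.


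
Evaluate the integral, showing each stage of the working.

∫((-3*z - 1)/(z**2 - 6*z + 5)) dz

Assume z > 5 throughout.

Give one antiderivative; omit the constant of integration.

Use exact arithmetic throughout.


Step 1. Decompose ∫((-3*z - 1)/(z**2 - 6*z + 5)) dz by partial fractions, (-3*z - 1)/(z**2 - 6*z + 5) = 1/(z - 1) - 4/(z - 5): now ∫(-4/(z - 5)) dz + ∫(1/(z - 1)) dz.
Step 2. Evaluate the standard form [assuming z > 5]: now -4*log(z - 5) + ∫(1/(z - 1)) dz.
Step 3. Evaluate the standard form [assuming z > 1]: now -4*log(z - 5) + log(z - 1).
Answer: -4*log(z - 5) + log(z - 1).


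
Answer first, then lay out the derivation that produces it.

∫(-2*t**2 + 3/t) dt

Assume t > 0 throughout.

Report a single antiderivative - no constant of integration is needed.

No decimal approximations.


The answer is -2*t**3/3 + 3*log(t).
Step 1. Rewrite: now ∫(3/t) dt + ∫(-2*t**2) dt.
Step 2. Evaluate the standard form: now -2*t**3/3 + ∫(3/t) dt.
Step 3. Evaluate the standard form [assuming t > 0]: now -2*t**3/3 + 3*log(t).
Answer: -2*t**3/3 + 3*log(t).


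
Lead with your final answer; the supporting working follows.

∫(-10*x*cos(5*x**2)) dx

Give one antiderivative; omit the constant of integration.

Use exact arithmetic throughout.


The answer is -sin(5*x**2).
Step 1. Substitute u = x**2, turning ∫(-10*x*cos(5*x**2)) dx into ∫(-5*cos(5*u)) du: now ∫(-5*cos(5*u)) du.
Step 2. Evaluate the standard form: now -sin(5*u).
Step 3. Substitute back u = x**2: now -sin(5*x**2).
Answer: -sin(5*x**2).


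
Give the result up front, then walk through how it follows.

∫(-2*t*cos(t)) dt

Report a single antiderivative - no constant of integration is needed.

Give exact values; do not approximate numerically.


The answer is -2*t*sin(t) - 2*cos(t).
Step 1. Integrate ∫(-2*t*cos(t)) dt by parts with u = t, dv = (-2*cos(t)) dt, so v = -2*sin(t): now -2*t*sin(t) + ∫(2*sin(t)) dt.
Step 2. Evaluate the standard form: now -2*t*sin(t) - 2*cos(t).
Answer: -2*t*sin(t) - 2*cos(t).


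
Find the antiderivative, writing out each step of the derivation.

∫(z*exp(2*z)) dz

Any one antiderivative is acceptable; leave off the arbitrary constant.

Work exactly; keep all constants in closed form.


Step 1. Integrate ∫(z*exp(2*z)) dz by parts with u = z, dv = (exp(2*z)) dz, so v = exp(2*z)/2: now z*exp(2*z)/2 + ∫(-exp(2*z)/2) dz.
Step 2. Evaluate the standard form: now z*exp(2*z)/2 - exp(2*z)/4.
Answer: z*exp(2*z)/2 - exp(2*z)/4.


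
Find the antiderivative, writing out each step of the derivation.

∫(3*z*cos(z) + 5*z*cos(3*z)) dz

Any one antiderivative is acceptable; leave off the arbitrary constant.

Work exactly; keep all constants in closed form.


Step 1. Rewrite: now ∫(3*z*cos(z)) dz + ∫(5*z*cos(3*z)) dz.
Step 2. Integrate ∫(3*z*cos(z)) dz by parts with u = z, dv = (3*cos(z)) dz, so v = 3*sin(z): now 3*z*sin(z) + ∫(5*z*cos(3*z)) dz + ∫(-3*sin(z)) dz.
Step 3. Evaluate the standard form: now 3*z*sin(z) + 3*cos(z) + ∫(5*z*cos(3*z)) dz.
Step 4. Integrate ∫(5*z*cos(3*z)) dz by parts with u = z, dv = (5*cos(3*z)) dz, so v = 5*sin(3*z)/3: now 3*z*sin(z) + 5*z*sin(3*z)/3 + 3*cos(z) + ∫(-5*sin(3*z)/3) dz.
Step 5. Evaluate the standard form: now 3*z*sin(z) + 5*z*sin(3*z)/3 + 3*cos(z) + 5*cos(3*z)/9.
Answer: 3*z*sin(z) + 5*z*sin(3*z)/3 + 3*cos(z) + 5*cos(3*z)/9.


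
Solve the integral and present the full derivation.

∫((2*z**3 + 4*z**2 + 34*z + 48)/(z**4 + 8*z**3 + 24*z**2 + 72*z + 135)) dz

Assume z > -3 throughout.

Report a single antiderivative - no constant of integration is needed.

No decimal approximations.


Step 1. Decompose ∫((2*z**3 + 4*z**2 + 34*z + 48)/(z**4 + 8*z**3 + 24*z**2 + 72*z + 135)) dz by partial fractions, (2*z**3 + 4*z**2 + 34*z + 48)/(z**4 + 8*z**3 + 24*z**2 + 72*z + 135) = 2/(z**2 + 9) + 4/(z + 5) - 2/(z + 3): now ∫(-2/(z + 3)) dz + ∫(4/(z + 5)) dz + ∫(2/(z**2 + 9)) dz.
Step 2. Evaluate the standard form [assuming z > -3]: now -2*log(z + 3) + ∫(4/(z + 5)) dz + ∫(2/(z**2 + 9)) dz.
Step 3. Evaluate the standard form [assuming z > -5]: now -2*log(z + 3) + 4*log(z + 5) + ∫(2/(z**2 + 9)) dz.
Step 4. Evaluate the standard form: now -2*log(z + 3) + 4*log(z + 5) + 2*atan(z/3)/3.
Answer: -2*log(z + 3) + 4*log(z + 5) + 2*atan(z/3)/3.


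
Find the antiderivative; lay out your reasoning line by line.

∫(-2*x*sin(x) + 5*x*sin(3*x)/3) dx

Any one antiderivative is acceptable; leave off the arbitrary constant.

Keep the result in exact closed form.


Step 1. Rewrite: now ∫(-2*x*sin(x)) dx + ∫(5*x*sin(3*x)/3) dx.
Step 2. Integrate ∫(-2*x*sin(x)) dx by parts with u = x, dv = (-2*sin(x)) dx, so v = 2*cos(x): now 2*x*cos(x) + ∫(5*x*sin(3*x)/3) dx + ∫(-2*cos(x)) dx.
Step 3. Evaluate the standard form: now 2*x*cos(x) - 2*sin(x) + ∫(5*x*sin(3*x)/3) dx.
Step 4. Integrate ∫(5*x*sin(3*x)/3) dx by parts with u = x, dv = (5*sin(3*x)/3) dx, so v = -5*cos(3*x)/9: now 2*x*cos(x) - 5*x*cos(3*x)/9 - 2*sin(x) + ∫(5*cos(3*x)/9) dx.
Step 5. Evaluate the standard form: now 2*x*cos(x) - 5*x*cos(3*x)/9 - 2*sin(x) + 5*sin(3*x)/27.
Answer: 2*x*cos(x) - 5*x*cos(3*x)/9 - 2*sin(x) + 5*sin(3*x)/27.


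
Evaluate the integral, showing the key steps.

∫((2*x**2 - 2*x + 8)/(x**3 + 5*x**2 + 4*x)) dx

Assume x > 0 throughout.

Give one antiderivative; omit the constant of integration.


Step 1. Decompose ∫((2*x**2 - 2*x + 8)/(x**3 + 5*x**2 + 4*x)) dx by partial fractions, (2*x**2 - 2*x + 8)/(x**3 + 5*x**2 + 4*x) = 4/(x + 4) - 4/(x + 1) + 2/x: now ∫(2/x) dx + ∫(-4/(x + 1)) dx + ∫(4/(x + 4)) dx.
Step 2. Evaluate the standard form [assuming x > 0]: now 2*log(x) + ∫(-4/(x + 1)) dx + ∫(4/(x + 4)) dx.
Step 3. Evaluate the standard form [assuming x > -4]: now 2*log(x) + 4*log(x + 4) + ∫(-4/(x + 1)) dx.
Step 4. Evaluate the standard form [assuming x > -1]: now 2*log(x) - 4*log(x + 1) + 4*log(x + 4).
Answer: 2*log(x) - 4*log(x + 1) + 4*log(x + 4).


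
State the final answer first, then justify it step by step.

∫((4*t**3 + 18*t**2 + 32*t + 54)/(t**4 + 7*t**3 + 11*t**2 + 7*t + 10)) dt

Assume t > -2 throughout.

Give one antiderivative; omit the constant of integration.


The answer is 2*log(t + 2) + 2*log(t + 5) + 4*atan(t).
Step 1. Decompose ∫((4*t**3 + 18*t**2 + 32*t + 54)/(t**4 + 7*t**3 + 11*t**2 + 7*t + 10)) dt by partial fractions, (4*t**3 + 18*t**2 + 32*t + 54)/(t**4 + 7*t**3 + 11*t**2 + 7*t + 10) = 4/(t**2 + 1) + 2/(t + 5) + 2/(t + 2): now ∫(2/(t + 2)) dt + ∫(2/(t + 5)) dt + ∫(4/(t**2 + 1)) dt.
Step 2. Evaluate the standard form [assuming t > -2]: now 2*log(t + 2) + ∫(2/(t + 5)) dt + ∫(4/(t**2 + 1)) dt.
Step 3. Evaluate the standard form [assuming t > -5]: now 2*log(t + 2) + 2*log(t + 5) + ∫(4/(t**2 + 1)) dt.
Step 4. Evaluate the standard form: now 2*log(t + 2) + 2*log(t + 5) + 4*atan(t).
Answer: 2*log(t + 2) + 2*log(t + 5) + 4*atan(t).


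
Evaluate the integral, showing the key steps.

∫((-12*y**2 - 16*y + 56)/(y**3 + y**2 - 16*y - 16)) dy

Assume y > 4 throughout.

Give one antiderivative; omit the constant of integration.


Step 1. Decompose ∫((-12*y**2 - 16*y + 56)/(y**3 + y**2 - 16*y - 16)) dy by partial fractions, (-12*y**2 - 16*y + 56)/(y**3 + y**2 - 16*y - 16) = -3/(y + 4) - 4/(y + 1) - 5/(y - 4): now ∫(-5/(y - 4)) dy + ∫(-4/(y + 1)) dy + ∫(-3/(y + 4)) dy.
Step 2. Evaluate the standard form [assuming y > -4]: now -3*log(y + 4) + ∫(-5/(y - 4)) dy + ∫(-4/(y + 1)) dy.
Step 3. Evaluate the standard form [assuming y > -1]: now -4*log(y + 1) - 3*log(y + 4) + ∫(-5/(y - 4)) dy.
Step 4. Evaluate the standard form [assuming y > 4]: now -5*log(y - 4) - 4*log(y + 1) - 3*log(y + 4).
Answer: -5*log(y - 4) - 4*log(y + 1) - 3*log(y + 4).


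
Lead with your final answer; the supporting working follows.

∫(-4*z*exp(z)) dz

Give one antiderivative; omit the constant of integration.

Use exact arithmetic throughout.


The answer is -4*z*exp(z) + 4*exp(z).
Step 1. Integrate ∫(-4*z*exp(z)) dz by parts with u = z, dv = (-4*exp(z)) dz, so v = -4*exp(z): now -4*z*exp(z) + ∫(4*exp(z)) dz.
Step 2. Evaluate the standard form: now -4*z*exp(z) + 4*exp(z).
Answer: -4*z*exp(z) + 4*exp(z).


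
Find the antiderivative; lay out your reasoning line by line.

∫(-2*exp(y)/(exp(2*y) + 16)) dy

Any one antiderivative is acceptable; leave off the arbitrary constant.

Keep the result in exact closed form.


Step 1. Substitute u = exp(y), turning ∫(-2*exp(y)/(exp(2*y) + 16)) dy into ∫(-2/(u**2 + 16)) du: now ∫(-2/(u**2 + 16)) du.
Step 2. Evaluate the standard form: now -atan(u/4)/2.
Step 3. Substitute back u = exp(y): now -atan(exp(y)/4)/2.
Answer: -atan(exp(y)/4)/2.


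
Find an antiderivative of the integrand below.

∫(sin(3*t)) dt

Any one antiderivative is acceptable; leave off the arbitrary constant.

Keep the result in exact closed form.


Answer: -cos(3*t)/3.


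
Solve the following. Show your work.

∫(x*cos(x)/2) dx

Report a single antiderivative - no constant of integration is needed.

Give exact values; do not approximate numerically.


Step 1. Integrate ∫(x*cos(x)/2) dx by parts with u = x, dv = (cos(x)/2) dx, so v = sin(x)/2: now x*sin(x)/2 + ∫(-sin(x)/2) dx.
Step 2. Evaluate the standard form: now x*sin(x)/2 + cos(x)/2.
Answer: x*sin(x)/2 + cos(x)/2.


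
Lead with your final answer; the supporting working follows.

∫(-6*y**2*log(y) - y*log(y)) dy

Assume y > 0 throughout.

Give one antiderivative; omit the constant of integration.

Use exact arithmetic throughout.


The answer is -2*y**3*log(y) + 2*y**3/3 - y**2*log(y)/2 + y**2/4.
Step 1. Rewrite: now ∫(-y*log(y)) dy + ∫(-6*y**2*log(y)) dy.
Step 2. Integrate ∫(-y*log(y)) dy by parts with u = log(y), dv = (-y) dy, so v = -y**2/2 [assuming y > 0]: now -y**2*log(y)/2 + ∫(y/2) dy + ∫(-6*y**2*log(y)) dy.
Step 3. Evaluate the standard form: now -y**2*log(y)/2 + y**2/4 + ∫(-6*y**2*log(y)) dy.
Step 4. Integrate ∫(-6*y**2*log(y)) dy by parts with u = log(y), dv = (-6*y**2) dy, so v = -2*y**3 [assuming y > 0]: now -2*y**3*log(y) - y**2*log(y)/2 + y**2/4 + ∫(2*y**2) dy.
Step 5. Evaluate the standard form: now -2*y**3*log(y) + 2*y**3/3 - y**2*log(y)/2 + y**2/4.
Answer: -2*y**3*log(y) + 2*y**3/3 - y**2*log(y)/2 + y**2/4.


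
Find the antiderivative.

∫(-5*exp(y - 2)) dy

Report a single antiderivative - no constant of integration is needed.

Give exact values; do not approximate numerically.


Answer: -5*exp(y - 2).


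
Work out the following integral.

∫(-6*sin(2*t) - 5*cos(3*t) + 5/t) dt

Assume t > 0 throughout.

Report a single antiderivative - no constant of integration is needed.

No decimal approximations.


Answer: 5*log(t) - 5*sin(3*t)/3 + 3*cos(2*t).


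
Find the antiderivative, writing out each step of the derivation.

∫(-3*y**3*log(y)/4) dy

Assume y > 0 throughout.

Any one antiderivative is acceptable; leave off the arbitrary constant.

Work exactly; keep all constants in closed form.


Step 1. Integrate ∫(-3*y**3*log(y)/4) dy by parts with u = log(y), dv = (-3*y**3/4) dy, so v = -3*y**4/16 [assuming y > 0]: now -3*y**4*log(y)/16 + ∫(3*y**3/16) dy.
Step 2. Evaluate the standard form: now -3*y**4*log(y)/16 + 3*y**4/64.
Answer: -3*y**4*log(y)/16 + 3*y**4/64.


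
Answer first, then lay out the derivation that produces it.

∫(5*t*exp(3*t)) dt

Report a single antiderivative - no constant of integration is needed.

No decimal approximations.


The answer is 5*t*exp(3*t)/3 - 5*exp(3*t)/9.
Step 1. Integrate ∫(5*t*exp(3*t)) dt by parts with u = t, dv = (5*exp(3*t)) dt, so v = 5*exp(3*t)/3: now 5*t*exp(3*t)/3 + ∫(-5*exp(3*t)/3) dt.
Step 2. Evaluate the standard form: now 5*t*exp(3*t)/3 - 5*exp(3*t)/9.
Answer: 5*t*exp(3*t)/3 - 5*exp(3*t)/9.
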